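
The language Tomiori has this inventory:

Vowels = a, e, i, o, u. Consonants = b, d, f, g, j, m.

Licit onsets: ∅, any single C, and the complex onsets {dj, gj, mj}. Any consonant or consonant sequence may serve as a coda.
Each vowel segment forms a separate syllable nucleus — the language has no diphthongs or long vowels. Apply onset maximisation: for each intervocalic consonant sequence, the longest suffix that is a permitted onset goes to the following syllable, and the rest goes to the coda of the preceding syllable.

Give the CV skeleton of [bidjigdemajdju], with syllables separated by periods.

Vowels present: i, i, e, a, u; each is a nucleus, giving 5 syllables.
σ1/σ2 boundary: /dj/ is a licit onset in full, so it all attaches to the next syllable.
σ2/σ3 boundary: cluster /gd/ — the longest permitted-onset suffix is /d/; onset = /d/, preceding coda = /g/.
σ3/σ4 boundary: just /m/ — single C goes to the following onset.
σ4/σ5 boundary: /jdj/ splits as /j/ + /dj/ (/dj/ is the longest suffix that is a licit onset).
Putting it together: bi.djig.de.maj.dju.
Mapping each syllable to C/V: /bi/ → CV, /djig/ → CCVC, /de/ → CV, /maj/ → CVC, /dju/ → CCV.

CV.CCVC.CV.CVC.CCV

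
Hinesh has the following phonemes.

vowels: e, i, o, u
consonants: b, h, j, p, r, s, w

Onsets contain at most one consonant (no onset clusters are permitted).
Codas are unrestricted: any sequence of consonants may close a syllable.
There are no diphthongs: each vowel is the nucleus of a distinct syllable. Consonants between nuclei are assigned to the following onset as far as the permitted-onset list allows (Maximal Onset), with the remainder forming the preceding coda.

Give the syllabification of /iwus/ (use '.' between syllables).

Nuclei (vowels): i, u → 2 syllables.
σ1/σ2 boundary: /w/ is a single consonant, so it becomes the next onset.

i.wus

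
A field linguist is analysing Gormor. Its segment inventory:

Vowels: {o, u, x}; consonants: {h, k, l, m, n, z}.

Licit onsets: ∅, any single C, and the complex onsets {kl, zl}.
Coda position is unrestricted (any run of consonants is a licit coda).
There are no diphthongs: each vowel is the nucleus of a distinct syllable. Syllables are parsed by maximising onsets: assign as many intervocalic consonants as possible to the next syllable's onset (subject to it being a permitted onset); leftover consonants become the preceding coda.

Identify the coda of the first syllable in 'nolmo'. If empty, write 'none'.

l

Vowels present: o, o; each is a nucleus, giving 2 syllables.
V1 /o/ – V2 /o/: /lm/ — longest licit onset from the right is /m/, leaving /l/ as coda.
So the parse is nol.mo.
Syllable 1 is /nol/: onset /n/, nucleus /o/, coda /l/.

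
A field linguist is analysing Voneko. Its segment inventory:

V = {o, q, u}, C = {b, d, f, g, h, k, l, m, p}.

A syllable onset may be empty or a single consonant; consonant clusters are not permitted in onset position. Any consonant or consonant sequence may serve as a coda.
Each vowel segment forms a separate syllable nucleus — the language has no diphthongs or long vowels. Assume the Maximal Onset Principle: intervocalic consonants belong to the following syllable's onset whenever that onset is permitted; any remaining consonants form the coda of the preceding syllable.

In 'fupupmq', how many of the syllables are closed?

The vowels are u, u, q — 3 nuclei, so 3 syllables.
σ1/σ2 boundary: /p/ is a single consonant, so it becomes the next onset.
σ2/σ3 boundary: cluster /pm/ — the longest permitted-onset suffix is /m/; onset = /m/, preceding coda = /p/.
Result: fu.pup.mq.
Classifying each syllable: /fu/ (open), /pup/ (closed), /mq/ (open).
Closed syllables: 1.

1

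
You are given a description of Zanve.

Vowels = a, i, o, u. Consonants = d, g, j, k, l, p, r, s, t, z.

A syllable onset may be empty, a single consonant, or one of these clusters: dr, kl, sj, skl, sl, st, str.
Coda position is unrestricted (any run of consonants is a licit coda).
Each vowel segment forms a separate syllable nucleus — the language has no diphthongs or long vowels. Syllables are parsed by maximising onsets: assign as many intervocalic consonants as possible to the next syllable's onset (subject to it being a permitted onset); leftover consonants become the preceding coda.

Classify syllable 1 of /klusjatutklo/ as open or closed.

open

The vowels are u, a, u, o — 4 nuclei, so 4 syllables.
σ1/σ2 boundary: cluster /sj/ — /sj/ is itself a permitted onset, so the whole cluster goes right; preceding coda = ∅.
σ2/σ3 boundary: /t/ is a single consonant, so it becomes the next onset.
σ3/σ4 boundary: /tkl/ splits as /t/ + /kl/ (/kl/ is the longest suffix that is a licit onset).
Result: klu.sja.tut.klo.
Syllable 1 is /klu/; it ends in its nucleus with no coda, so it is open.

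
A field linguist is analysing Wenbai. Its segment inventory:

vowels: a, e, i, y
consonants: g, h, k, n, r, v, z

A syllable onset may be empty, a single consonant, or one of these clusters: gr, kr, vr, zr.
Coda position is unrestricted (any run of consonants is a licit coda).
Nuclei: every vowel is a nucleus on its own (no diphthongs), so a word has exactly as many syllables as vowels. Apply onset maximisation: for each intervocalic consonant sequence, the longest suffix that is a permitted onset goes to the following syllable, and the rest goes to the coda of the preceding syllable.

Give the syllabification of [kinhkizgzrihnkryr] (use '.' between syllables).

Vowels present: i, i, i, y; each is a nucleus, giving 4 syllables.
/i…i/ gap (V1→V2): cluster /nhk/ — the longest permitted-onset suffix is /k/; onset = /k/, preceding coda = /nh/.
/i…i/ gap (V2→V3): /zgzr/ — longest licit onset from the right is /zr/, leaving /zg/ as coda.
/i…y/ gap (V3→V4): cluster /hnkr/ — the longest permitted-onset suffix is /kr/; onset = /kr/, preceding coda = /hn/.

kinh.kizg.zrihn.kryr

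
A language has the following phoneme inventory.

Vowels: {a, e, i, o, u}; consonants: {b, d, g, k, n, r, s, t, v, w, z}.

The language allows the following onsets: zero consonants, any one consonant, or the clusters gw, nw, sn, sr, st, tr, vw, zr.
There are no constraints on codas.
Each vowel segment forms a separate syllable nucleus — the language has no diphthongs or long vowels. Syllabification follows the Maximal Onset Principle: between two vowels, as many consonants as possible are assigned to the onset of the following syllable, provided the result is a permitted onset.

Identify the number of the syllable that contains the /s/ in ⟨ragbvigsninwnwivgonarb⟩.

Nuclei (vowels): a, i, i, i, o, a → 6 syllables.
Between /a/ (V1) and /i/ (V2): cluster /gbv/ — the longest permitted-onset suffix is /v/; onset = /v/, preceding coda = /gb/.
Between /i/ (V2) and /i/ (V3): /gsn/ splits as /g/ + /sn/ (/sn/ is the longest suffix that is a licit onset).
Between /i/ (V3) and /i/ (V4): /nwnw/ splits as /nw/ + /nw/ (/nw/ is the longest suffix that is a licit onset).
Between /i/ (V4) and /o/ (V5): /vg/ — longest licit onset from the right is /g/, leaving /v/ as coda.
Between /o/ (V5) and /a/ (V6): /n/ → onset of the next syllable (single consonants are always licit onsets).
Syllabification: ragb.vig.sninw.nwiv.go.narb.
The /s/ is in the onset of syllable 3 (/sninw/).

3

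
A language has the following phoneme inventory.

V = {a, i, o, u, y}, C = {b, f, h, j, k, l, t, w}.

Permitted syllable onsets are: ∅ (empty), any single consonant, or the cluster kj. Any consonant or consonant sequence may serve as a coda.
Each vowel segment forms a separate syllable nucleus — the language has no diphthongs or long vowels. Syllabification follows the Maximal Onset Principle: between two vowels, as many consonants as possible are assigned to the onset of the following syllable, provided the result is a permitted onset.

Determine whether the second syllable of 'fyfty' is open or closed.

open

Nuclei (vowels): y, y → 2 syllables.
V1 /y/ – V2 /y/: cluster /ft/ — the longest permitted-onset suffix is /t/; onset = /t/, preceding coda = /f/.
Syllabification: fyf.ty.
Syllable 2 is /ty/; it ends in its nucleus with no coda, so it is open.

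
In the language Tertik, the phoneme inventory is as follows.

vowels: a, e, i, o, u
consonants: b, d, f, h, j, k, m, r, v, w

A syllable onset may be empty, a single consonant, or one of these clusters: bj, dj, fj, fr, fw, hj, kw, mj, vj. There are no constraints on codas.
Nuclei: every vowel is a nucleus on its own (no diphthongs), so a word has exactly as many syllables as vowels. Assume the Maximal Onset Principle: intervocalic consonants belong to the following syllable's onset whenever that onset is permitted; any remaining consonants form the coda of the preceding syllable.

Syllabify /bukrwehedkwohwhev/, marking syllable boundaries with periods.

bukr.we.hed.kwohw.hev

Nuclei (vowels): u, e, e, o, e → 5 syllables.
Between /u/ (V1) and /e/ (V2): cluster /krw/ — the longest permitted-onset suffix is /w/; onset = /w/, preceding coda = /kr/.
Between /e/ (V2) and /e/ (V3): /h/ is a single consonant, so it becomes the next onset.
Between /e/ (V3) and /o/ (V4): /dkw/; trying suffixes from longest down, /kw/ is the first permitted one, so coda /d/ | onset /kw/.
Between /o/ (V4) and /e/ (V5): /hwh/ splits as /hw/ + /h/ (/h/ is the longest suffix that is a licit onset).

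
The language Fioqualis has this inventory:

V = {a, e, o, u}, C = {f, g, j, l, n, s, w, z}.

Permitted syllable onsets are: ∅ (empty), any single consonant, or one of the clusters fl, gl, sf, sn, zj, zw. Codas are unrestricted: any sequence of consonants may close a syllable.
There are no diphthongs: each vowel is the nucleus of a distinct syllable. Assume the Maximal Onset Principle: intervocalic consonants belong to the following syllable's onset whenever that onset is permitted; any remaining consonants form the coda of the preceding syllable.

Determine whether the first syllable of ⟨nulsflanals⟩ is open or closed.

closed

The vowels are u, a, a — 3 nuclei, so 3 syllables.
/u…a/ gap (V1→V2): /lsfl/ splits as /ls/ + /fl/ (/fl/ is the longest suffix that is a licit onset).
/a…a/ gap (V2→V3): /n/ is a single consonant, so it becomes the next onset.
Result: nuls.fla.nals.
Syllable 1 is /nuls/ with coda /ls/, so it is closed.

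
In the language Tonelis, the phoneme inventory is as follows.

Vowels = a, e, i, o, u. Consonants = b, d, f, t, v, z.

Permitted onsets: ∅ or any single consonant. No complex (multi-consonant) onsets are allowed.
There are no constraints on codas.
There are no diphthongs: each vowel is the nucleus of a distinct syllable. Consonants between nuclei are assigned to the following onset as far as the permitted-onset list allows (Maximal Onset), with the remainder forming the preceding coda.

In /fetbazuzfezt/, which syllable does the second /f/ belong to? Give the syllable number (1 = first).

4

Nuclei (vowels): e, a, u, e → 4 syllables.
V1 /e/ – V2 /a/: /tb/ — longest licit onset from the right is /b/, leaving /t/ as coda.
V2 /a/ – V3 /u/: just /z/ — single C goes to the following onset.
V3 /u/ – V4 /e/: /zf/; trying suffixes from longest down, /f/ is the first permitted one, so coda /z/ | onset /f/.
So the parse is fet.ba.zuz.fezt.
The second /f/ is in the onset of syllable 4 (/fezt/).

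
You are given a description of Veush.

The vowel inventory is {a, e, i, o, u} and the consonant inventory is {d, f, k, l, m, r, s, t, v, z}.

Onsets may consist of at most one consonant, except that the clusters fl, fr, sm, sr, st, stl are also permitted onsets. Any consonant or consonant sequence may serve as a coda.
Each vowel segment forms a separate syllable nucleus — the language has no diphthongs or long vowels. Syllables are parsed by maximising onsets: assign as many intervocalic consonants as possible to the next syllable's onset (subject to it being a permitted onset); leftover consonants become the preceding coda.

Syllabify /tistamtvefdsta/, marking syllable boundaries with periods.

ti.stamt.vefd.sta

Nuclei (vowels): i, a, e, a → 4 syllables.
/i…a/ gap (V1→V2): cluster /st/ — /st/ is itself a permitted onset, so the whole cluster goes right; preceding coda = ∅.
/a…e/ gap (V2→V3): /mtv/; trying suffixes from longest down, /v/ is the first permitted one, so coda /mt/ | onset /v/.
/e…a/ gap (V3→V4): /fdst/ splits as /fd/ + /st/ (/st/ is the longest suffix that is a licit onset).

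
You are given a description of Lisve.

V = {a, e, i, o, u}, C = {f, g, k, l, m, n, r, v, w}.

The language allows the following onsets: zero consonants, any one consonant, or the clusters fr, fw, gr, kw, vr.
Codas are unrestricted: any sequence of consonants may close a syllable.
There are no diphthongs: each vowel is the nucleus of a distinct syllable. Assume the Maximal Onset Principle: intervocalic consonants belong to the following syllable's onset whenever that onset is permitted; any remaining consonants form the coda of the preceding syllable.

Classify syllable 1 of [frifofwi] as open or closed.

The vowels are i, o, i — 3 nuclei, so 3 syllables.
V1 /i/ – V2 /o/: /f/ is a single consonant, so it becomes the next onset.
V2 /o/ – V3 /i/: cluster /fw/ — /fw/ is itself a permitted onset, so the whole cluster goes right; preceding coda = ∅.
So the parse is fri.fo.fwi.
Syllable 1 is /fri/; it ends in its nucleus with no coda, so it is open.

open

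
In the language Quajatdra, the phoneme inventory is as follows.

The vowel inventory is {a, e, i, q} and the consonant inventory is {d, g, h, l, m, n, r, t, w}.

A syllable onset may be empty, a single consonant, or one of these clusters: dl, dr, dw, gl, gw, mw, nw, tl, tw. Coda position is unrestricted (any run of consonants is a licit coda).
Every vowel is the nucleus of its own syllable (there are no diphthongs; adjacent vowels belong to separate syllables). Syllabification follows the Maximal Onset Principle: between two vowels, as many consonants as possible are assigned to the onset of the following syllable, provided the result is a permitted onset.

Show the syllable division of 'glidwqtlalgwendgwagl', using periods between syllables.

gli.dwq.tlal.gwend.gwagl

The vowels are i, q, a, e, a — 5 nuclei, so 5 syllables.
Between /i/ (V1) and /q/ (V2): /dw/ — entire cluster is a permitted onset → onset /dw/, coda ∅.
Between /q/ (V2) and /a/ (V3): /tl/ — entire cluster is a permitted onset → onset /tl/, coda ∅.
Between /a/ (V3) and /e/ (V4): cluster /lgw/ — the longest permitted-onset suffix is /gw/; onset = /gw/, preceding coda = /l/.
Between /e/ (V4) and /a/ (V5): /ndgw/ — longest licit onset from the right is /gw/, leaving /nd/ as coda.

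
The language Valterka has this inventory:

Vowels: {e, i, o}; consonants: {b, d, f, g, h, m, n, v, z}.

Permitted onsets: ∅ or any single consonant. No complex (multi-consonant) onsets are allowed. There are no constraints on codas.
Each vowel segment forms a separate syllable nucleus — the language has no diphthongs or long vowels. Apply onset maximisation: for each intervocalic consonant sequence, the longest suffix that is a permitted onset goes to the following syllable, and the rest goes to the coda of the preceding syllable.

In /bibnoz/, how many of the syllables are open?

The vowels are i, o — 2 nuclei, so 2 syllables.
σ1/σ2 boundary: /bn/; trying suffixes from longest down, /n/ is the first permitted one, so coda /b/ | onset /n/.
So the parse is bib.noz.
Classifying each syllable: /bib/ (closed), /noz/ (closed).
Open syllables: 0.

0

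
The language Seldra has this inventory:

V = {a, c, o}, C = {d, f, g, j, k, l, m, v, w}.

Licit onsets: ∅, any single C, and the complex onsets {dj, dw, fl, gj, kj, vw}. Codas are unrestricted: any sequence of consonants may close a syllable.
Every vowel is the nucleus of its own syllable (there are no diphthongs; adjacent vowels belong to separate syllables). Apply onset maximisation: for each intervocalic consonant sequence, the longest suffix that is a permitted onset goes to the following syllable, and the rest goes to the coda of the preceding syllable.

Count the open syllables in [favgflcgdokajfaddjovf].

The vowels are a, c, o, a, a, o — 6 nuclei, so 6 syllables.
Between /a/ (V1) and /c/ (V2): /vgfl/ — longest licit onset from the right is /fl/, leaving /vg/ as coda.
Between /c/ (V2) and /o/ (V3): cluster /gd/ — the longest permitted-onset suffix is /d/; onset = /d/, preceding coda = /g/.
Between /o/ (V3) and /a/ (V4): /k/ is a single consonant, so it becomes the next onset.
Between /a/ (V4) and /a/ (V5): /jf/; trying suffixes from longest down, /f/ is the first permitted one, so coda /j/ | onset /f/.
Between /a/ (V5) and /o/ (V6): /ddj/ splits as /d/ + /dj/ (/dj/ is the longest suffix that is a licit onset).
Syllabification: favg.flcg.do.kaj.fad.djovf.
Classifying each syllable: /favg/ (closed), /flcg/ (closed), /do/ (open), /kaj/ (closed), /fad/ (closed), /djovf/ (closed).
Open syllables: 1.

1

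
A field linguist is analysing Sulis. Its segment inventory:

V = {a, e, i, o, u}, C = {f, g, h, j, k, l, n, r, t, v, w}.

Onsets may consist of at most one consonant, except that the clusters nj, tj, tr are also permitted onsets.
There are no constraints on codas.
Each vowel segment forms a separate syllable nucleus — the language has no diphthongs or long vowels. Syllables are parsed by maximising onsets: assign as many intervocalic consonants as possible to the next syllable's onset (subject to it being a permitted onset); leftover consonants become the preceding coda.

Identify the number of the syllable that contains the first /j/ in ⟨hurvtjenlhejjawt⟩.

2

Nuclei (vowels): u, e, e, a → 4 syllables.
Between /u/ (V1) and /e/ (V2): cluster /rvtj/ — the longest permitted-onset suffix is /tj/; onset = /tj/, preceding coda = /rv/.
Between /e/ (V2) and /e/ (V3): /nlh/ splits as /nl/ + /h/ (/h/ is the longest suffix that is a licit onset).
Between /e/ (V3) and /a/ (V4): /jj/ splits as /j/ + /j/ (/j/ is the longest suffix that is a licit onset).
Result: hurv.tjenl.hej.jawt.
The first /j/ is in the onset of syllable 2 (/tjenl/).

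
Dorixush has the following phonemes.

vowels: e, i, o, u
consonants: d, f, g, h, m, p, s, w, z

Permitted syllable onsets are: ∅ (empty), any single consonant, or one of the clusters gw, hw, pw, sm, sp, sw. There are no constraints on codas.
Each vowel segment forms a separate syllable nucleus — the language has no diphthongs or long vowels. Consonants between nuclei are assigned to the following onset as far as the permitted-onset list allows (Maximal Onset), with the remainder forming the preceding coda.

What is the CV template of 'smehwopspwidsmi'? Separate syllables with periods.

CCV.CCVCC.CCVC.CCV

The vowels are e, o, i, i — 4 nuclei, so 4 syllables.
σ1/σ2 boundary: cluster /hw/ — /hw/ is itself a permitted onset, so the whole cluster goes right; preceding coda = ∅.
σ2/σ3 boundary: /pspw/ — longest licit onset from the right is /pw/, leaving /ps/ as coda.
σ3/σ4 boundary: /dsm/ — longest licit onset from the right is /sm/, leaving /d/ as coda.
So the parse is sme.hwops.pwid.smi.
Mapping each syllable to C/V: /sme/ → CCV, /hwops/ → CCVCC, /pwid/ → CCVC, /smi/ → CCV.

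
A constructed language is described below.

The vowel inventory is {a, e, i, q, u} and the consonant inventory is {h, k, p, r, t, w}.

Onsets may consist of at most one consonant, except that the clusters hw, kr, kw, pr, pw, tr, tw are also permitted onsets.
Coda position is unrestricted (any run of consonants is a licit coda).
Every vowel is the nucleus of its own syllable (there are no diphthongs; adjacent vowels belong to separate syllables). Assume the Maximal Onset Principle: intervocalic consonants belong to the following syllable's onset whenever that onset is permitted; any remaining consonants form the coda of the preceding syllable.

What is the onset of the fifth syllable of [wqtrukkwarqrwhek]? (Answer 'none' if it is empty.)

Nuclei (vowels): q, u, a, q, e → 5 syllables.
Between /q/ (V1) and /u/ (V2): cluster /tr/ — /tr/ is itself a permitted onset, so the whole cluster goes right; preceding coda = ∅.
Between /u/ (V2) and /a/ (V3): /kkw/; trying suffixes from longest down, /kw/ is the first permitted one, so coda /k/ | onset /kw/.
Between /a/ (V3) and /q/ (V4): just /r/ — single C goes to the following onset.
Between /q/ (V4) and /e/ (V5): /rwh/ — longest licit onset from the right is /h/, leaving /rw/ as coda.
So the parse is wq.truk.kwa.rqrw.hek.
Syllable 5 is /hek/: onset /h/, nucleus /e/, coda /k/.

h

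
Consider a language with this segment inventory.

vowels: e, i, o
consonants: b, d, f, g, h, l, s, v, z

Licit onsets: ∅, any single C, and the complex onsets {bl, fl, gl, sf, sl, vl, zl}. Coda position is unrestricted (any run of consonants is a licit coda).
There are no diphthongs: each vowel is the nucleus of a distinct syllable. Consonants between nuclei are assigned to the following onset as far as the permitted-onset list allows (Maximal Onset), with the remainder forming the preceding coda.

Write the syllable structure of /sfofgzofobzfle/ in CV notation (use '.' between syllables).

Vowels present: o, o, o, e; each is a nucleus, giving 4 syllables.
σ1/σ2 boundary: /fgz/ splits as /fg/ + /z/ (/z/ is the longest suffix that is a licit onset).
σ2/σ3 boundary: /f/ → onset of the next syllable (single consonants are always licit onsets).
σ3/σ4 boundary: cluster /bzfl/ — the longest permitted-onset suffix is /fl/; onset = /fl/, preceding coda = /bz/.
Syllabification: sfofg.zo.fobz.fle.
Mapping each syllable to C/V: /sfofg/ → CCVCC, /zo/ → CV, /fobz/ → CVCC, /fle/ → CCV.

CCVCC.CV.CVCC.CCV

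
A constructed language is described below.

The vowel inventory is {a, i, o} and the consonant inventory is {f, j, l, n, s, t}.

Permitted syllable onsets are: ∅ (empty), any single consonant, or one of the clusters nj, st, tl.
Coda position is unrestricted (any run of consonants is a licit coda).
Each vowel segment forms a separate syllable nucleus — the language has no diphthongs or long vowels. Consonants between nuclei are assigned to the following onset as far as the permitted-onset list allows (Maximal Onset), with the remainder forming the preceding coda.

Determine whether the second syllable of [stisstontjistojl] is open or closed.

The vowels are i, o, i, o — 4 nuclei, so 4 syllables.
V1 /i/ – V2 /o/: cluster /sst/ — the longest permitted-onset suffix is /st/; onset = /st/, preceding coda = /s/.
V2 /o/ – V3 /i/: /ntj/ splits as /nt/ + /j/ (/j/ is the longest suffix that is a licit onset).
V3 /i/ – V4 /o/: cluster /st/ — /st/ is itself a permitted onset, so the whole cluster goes right; preceding coda = ∅.
Syllabification: stis.stont.ji.stojl.
Syllable 2 is /stont/ with coda /nt/, so it is closed.

closed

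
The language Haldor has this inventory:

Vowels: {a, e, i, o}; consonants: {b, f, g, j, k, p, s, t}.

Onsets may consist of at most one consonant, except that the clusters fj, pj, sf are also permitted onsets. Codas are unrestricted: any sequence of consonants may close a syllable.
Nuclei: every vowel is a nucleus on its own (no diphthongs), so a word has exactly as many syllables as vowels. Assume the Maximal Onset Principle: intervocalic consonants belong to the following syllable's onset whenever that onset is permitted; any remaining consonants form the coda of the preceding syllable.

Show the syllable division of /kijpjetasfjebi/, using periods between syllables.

kij.pje.tas.fje.bi

Vowels present: i, e, a, e, i; each is a nucleus, giving 5 syllables.
V1 /i/ – V2 /e/: cluster /jpj/ — the longest permitted-onset suffix is /pj/; onset = /pj/, preceding coda = /j/.
V2 /e/ – V3 /a/: just /t/ — single C goes to the following onset.
V3 /a/ – V4 /e/: /sfj/; trying suffixes from longest down, /fj/ is the first permitted one, so coda /s/ | onset /fj/.
V4 /e/ – V5 /i/: /b/ → onset of the next syllable (single consonants are always licit onsets).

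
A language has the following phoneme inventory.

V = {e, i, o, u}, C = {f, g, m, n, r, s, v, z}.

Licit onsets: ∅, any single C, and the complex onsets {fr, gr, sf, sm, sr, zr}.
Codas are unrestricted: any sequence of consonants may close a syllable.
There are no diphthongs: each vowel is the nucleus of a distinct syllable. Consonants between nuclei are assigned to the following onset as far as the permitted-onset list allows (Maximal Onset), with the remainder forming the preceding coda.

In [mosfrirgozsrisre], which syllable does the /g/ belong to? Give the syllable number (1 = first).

3

Nuclei (vowels): o, i, o, i, e → 5 syllables.
V1 /o/ – V2 /i/: /sfr/ — longest licit onset from the right is /fr/, leaving /s/ as coda.
V2 /i/ – V3 /o/: /rg/; trying suffixes from longest down, /g/ is the first permitted one, so coda /r/ | onset /g/.
V3 /o/ – V4 /i/: cluster /zsr/ — the longest permitted-onset suffix is /sr/; onset = /sr/, preceding coda = /z/.
V4 /i/ – V5 /e/: /sr/ — entire cluster is a permitted onset → onset /sr/, coda ∅.
Result: mos.frir.goz.sri.sre.
The /g/ is in the onset of syllable 3 (/goz/).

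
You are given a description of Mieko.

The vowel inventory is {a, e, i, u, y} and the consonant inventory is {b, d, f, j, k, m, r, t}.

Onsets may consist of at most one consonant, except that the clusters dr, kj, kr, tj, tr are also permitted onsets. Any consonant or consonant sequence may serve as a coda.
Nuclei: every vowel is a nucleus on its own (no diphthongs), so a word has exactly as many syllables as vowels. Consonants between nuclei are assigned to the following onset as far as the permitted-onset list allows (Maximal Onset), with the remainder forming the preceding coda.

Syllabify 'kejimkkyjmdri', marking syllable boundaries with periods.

The vowels are e, i, y, i — 4 nuclei, so 4 syllables.
V1 /e/ – V2 /i/: /j/ is a single consonant, so it becomes the next onset.
V2 /i/ – V3 /y/: cluster /mkk/ — the longest permitted-onset suffix is /k/; onset = /k/, preceding coda = /mk/.
V3 /y/ – V4 /i/: /jmdr/ — longest licit onset from the right is /dr/, leaving /jm/ as coda.

ke.jimk.kyjm.dri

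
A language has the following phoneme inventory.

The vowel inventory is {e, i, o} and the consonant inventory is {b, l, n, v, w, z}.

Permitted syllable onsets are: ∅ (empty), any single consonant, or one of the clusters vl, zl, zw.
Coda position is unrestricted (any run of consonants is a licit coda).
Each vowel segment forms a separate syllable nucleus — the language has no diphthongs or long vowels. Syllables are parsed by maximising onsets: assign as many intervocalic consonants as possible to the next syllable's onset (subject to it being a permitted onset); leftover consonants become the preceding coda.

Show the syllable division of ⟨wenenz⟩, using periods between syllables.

Vowels present: e, e; each is a nucleus, giving 2 syllables.
V1 /e/ – V2 /e/: /n/ is a single consonant, so it becomes the next onset.

we.nenz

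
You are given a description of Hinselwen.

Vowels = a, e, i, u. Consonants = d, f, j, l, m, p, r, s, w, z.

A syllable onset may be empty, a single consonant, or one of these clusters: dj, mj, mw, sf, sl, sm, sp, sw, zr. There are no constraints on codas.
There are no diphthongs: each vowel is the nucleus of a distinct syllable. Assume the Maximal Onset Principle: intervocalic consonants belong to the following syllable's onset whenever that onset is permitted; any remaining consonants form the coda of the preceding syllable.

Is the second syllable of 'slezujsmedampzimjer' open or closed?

closed

Vowels present: e, u, e, a, i, e; each is a nucleus, giving 6 syllables.
/e…u/ gap (V1→V2): /z/ is a single consonant, so it becomes the next onset.
/u…e/ gap (V2→V3): /jsm/ splits as /j/ + /sm/ (/sm/ is the longest suffix that is a licit onset).
/e…a/ gap (V3→V4): /d/ → onset of the next syllable (single consonants are always licit onsets).
/a…i/ gap (V4→V5): /mpz/; trying suffixes from longest down, /z/ is the first permitted one, so coda /mp/ | onset /z/.
/i…e/ gap (V5→V6): /mj/ is a licit onset in full, so it all attaches to the next syllable.
So the parse is sle.zuj.sme.damp.zi.mjer.
Syllable 2 is /zuj/ with coda /j/, so it is closed.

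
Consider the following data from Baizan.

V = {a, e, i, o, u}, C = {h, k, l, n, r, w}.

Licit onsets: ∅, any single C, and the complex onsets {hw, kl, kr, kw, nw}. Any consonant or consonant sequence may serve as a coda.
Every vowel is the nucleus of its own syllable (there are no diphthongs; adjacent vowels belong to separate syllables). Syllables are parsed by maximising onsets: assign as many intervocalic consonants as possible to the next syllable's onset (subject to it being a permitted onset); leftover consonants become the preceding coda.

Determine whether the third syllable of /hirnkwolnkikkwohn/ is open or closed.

The vowels are i, o, i, o — 4 nuclei, so 4 syllables.
V1 /i/ – V2 /o/: /rnkw/ — longest licit onset from the right is /kw/, leaving /rn/ as coda.
V2 /o/ – V3 /i/: /lnk/ — longest licit onset from the right is /k/, leaving /ln/ as coda.
V3 /i/ – V4 /o/: /kkw/ — longest licit onset from the right is /kw/, leaving /k/ as coda.
So the parse is hirn.kwoln.kik.kwohn.
Syllable 3 is /kik/ with coda /k/, so it is closed.

closed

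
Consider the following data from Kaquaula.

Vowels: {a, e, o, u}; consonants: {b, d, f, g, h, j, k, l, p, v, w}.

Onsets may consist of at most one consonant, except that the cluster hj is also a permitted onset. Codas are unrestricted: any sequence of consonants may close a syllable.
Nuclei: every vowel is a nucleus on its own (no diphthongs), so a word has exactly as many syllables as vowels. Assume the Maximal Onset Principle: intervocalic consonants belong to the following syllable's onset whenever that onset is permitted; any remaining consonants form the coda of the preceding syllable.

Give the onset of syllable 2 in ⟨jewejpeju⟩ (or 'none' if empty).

w

The vowels are e, e, e, u — 4 nuclei, so 4 syllables.
Between /e/ (V1) and /e/ (V2): /w/ is a single consonant, so it becomes the next onset.
Between /e/ (V2) and /e/ (V3): /jp/ splits as /j/ + /p/ (/p/ is the longest suffix that is a licit onset).
Between /e/ (V3) and /u/ (V4): /j/ → onset of the next syllable (single consonants are always licit onsets).
Syllabification: je.wej.pe.ju.
Syllable 2 is /wej/: onset /w/, nucleus /e/, coda /j/.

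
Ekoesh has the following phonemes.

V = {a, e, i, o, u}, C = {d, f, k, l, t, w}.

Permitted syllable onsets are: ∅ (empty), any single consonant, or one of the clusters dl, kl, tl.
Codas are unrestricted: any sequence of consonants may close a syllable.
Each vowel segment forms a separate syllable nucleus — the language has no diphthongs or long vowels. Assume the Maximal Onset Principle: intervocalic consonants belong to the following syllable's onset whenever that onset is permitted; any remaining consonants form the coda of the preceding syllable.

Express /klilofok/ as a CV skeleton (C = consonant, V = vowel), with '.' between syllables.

Nuclei (vowels): i, o, o → 3 syllables.
σ1/σ2 boundary: /l/ is a single consonant, so it becomes the next onset.
σ2/σ3 boundary: /f/ is a single consonant, so it becomes the next onset.
Result: kli.lo.fok.
Mapping each syllable to C/V: /kli/ → CCV, /lo/ → CV, /fok/ → CVC.

CCV.CV.CVC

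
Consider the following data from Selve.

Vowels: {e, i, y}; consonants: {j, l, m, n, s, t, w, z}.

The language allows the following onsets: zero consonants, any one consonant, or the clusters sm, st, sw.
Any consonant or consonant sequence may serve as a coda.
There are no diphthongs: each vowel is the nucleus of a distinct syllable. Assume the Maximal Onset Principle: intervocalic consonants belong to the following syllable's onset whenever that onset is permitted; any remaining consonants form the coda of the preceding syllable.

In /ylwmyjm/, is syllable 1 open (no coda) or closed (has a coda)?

The vowels are y, y — 2 nuclei, so 2 syllables.
Between /y/ (V1) and /y/ (V2): /lwm/ — longest licit onset from the right is /m/, leaving /lw/ as coda.
So the parse is ylw.myjm.
Syllable 1 is /ylw/ with coda /lw/, so it is closed.

closed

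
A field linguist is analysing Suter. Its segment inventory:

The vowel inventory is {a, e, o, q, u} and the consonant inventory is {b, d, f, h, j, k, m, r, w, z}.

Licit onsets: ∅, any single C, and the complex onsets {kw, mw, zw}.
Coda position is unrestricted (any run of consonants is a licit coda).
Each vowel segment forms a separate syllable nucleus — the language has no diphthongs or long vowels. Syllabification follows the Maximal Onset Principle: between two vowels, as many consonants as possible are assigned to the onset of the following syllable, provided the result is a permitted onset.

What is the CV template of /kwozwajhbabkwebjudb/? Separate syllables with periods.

The vowels are o, a, a, e, u — 5 nuclei, so 5 syllables.
Between /o/ (V1) and /a/ (V2): /zw/ — entire cluster is a permitted onset → onset /zw/, coda ∅.
Between /a/ (V2) and /a/ (V3): /jhb/ splits as /jh/ + /b/ (/b/ is the longest suffix that is a licit onset).
Between /a/ (V3) and /e/ (V4): /bkw/; trying suffixes from longest down, /kw/ is the first permitted one, so coda /b/ | onset /kw/.
Between /e/ (V4) and /u/ (V5): cluster /bj/ — the longest permitted-onset suffix is /j/; onset = /j/, preceding coda = /b/.
Result: kwo.zwajh.bab.kweb.judb.
Mapping each syllable to C/V: /kwo/ → CCV, /zwajh/ → CCVCC, /bab/ → CVC, /kweb/ → CCVC, /judb/ → CVCC.

CCV.CCVCC.CVC.CCVC.CVCC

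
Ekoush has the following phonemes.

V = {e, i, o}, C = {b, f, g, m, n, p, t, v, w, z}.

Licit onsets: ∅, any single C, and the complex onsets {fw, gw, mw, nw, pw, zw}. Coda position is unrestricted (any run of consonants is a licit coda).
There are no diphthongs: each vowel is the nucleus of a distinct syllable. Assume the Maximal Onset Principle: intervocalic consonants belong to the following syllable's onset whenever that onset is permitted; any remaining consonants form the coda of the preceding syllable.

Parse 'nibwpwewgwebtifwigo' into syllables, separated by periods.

nibw.pwew.gweb.ti.fwi.go

Vowels present: i, e, e, i, i, o; each is a nucleus, giving 6 syllables.
Between /i/ (V1) and /e/ (V2): cluster /bwpw/ — the longest permitted-onset suffix is /pw/; onset = /pw/, preceding coda = /bw/.
Between /e/ (V2) and /e/ (V3): cluster /wgw/ — the longest permitted-onset suffix is /gw/; onset = /gw/, preceding coda = /w/.
Between /e/ (V3) and /i/ (V4): cluster /bt/ — the longest permitted-onset suffix is /t/; onset = /t/, preceding coda = /b/.
Between /i/ (V4) and /i/ (V5): /fw/ is a licit onset in full, so it all attaches to the next syllable.
Between /i/ (V5) and /o/ (V6): just /g/ — single C goes to the following onset.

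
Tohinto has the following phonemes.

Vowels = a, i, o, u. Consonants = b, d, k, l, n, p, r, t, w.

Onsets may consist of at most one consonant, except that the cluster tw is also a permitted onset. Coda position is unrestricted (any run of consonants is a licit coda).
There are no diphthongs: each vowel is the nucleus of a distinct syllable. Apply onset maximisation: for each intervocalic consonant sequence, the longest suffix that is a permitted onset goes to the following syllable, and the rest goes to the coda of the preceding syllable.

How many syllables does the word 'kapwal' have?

Vowels present: a, a; each is a nucleus, giving 2 syllables.

2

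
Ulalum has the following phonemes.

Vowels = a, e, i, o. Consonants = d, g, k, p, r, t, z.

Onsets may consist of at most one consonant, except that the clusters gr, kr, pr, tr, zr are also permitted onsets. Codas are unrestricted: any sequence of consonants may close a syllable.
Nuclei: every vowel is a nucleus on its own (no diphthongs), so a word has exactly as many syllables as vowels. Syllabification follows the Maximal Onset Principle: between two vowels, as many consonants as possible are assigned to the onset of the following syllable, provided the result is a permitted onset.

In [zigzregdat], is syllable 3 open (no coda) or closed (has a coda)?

closed

Nuclei (vowels): i, e, a → 3 syllables.
Between /i/ (V1) and /e/ (V2): /gzr/ splits as /g/ + /zr/ (/zr/ is the longest suffix that is a licit onset).
Between /e/ (V2) and /a/ (V3): /gd/; trying suffixes from longest down, /d/ is the first permitted one, so coda /g/ | onset /d/.
Result: zig.zreg.dat.
Syllable 3 is /dat/ with coda /t/, so it is closed.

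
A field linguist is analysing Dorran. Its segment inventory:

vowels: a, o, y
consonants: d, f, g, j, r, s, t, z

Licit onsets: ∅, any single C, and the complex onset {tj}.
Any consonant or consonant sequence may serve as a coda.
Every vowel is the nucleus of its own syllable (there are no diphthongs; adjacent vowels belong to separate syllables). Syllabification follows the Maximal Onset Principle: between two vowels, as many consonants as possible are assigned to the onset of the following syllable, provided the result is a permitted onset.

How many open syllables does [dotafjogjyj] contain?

1

Nuclei (vowels): o, a, o, y → 4 syllables.
/o…a/ gap (V1→V2): /t/ → onset of the next syllable (single consonants are always licit onsets).
/a…o/ gap (V2→V3): cluster /fj/ — the longest permitted-onset suffix is /j/; onset = /j/, preceding coda = /f/.
/o…y/ gap (V3→V4): /gj/; trying suffixes from longest down, /j/ is the first permitted one, so coda /g/ | onset /j/.
Syllabification: do.taf.jog.jyj.
Classifying each syllable: /do/ (open), /taf/ (closed), /jog/ (closed), /jyj/ (closed).
Open syllables: 1.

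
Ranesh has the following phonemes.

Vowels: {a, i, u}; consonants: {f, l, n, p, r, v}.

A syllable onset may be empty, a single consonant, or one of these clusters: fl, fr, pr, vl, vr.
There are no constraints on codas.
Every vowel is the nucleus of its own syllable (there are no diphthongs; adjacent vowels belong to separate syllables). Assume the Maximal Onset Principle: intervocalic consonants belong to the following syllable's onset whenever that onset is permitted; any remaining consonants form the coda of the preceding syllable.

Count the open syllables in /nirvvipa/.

Nuclei (vowels): i, i, a → 3 syllables.
/i…i/ gap (V1→V2): cluster /rvv/ — the longest permitted-onset suffix is /v/; onset = /v/, preceding coda = /rv/.
/i…a/ gap (V2→V3): /p/ is a single consonant, so it becomes the next onset.
Result: nirv.vi.pa.
Classifying each syllable: /nirv/ (closed), /vi/ (open), /pa/ (open).
Open syllables: 2.

2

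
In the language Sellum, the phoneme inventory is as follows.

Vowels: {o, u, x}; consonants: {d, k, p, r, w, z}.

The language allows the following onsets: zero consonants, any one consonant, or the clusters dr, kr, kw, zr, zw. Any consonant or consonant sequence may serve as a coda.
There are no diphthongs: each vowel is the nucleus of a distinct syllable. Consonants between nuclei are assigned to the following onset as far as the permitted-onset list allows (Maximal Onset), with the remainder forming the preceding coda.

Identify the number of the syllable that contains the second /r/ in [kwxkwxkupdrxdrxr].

5

Vowels present: x, x, u, x, x; each is a nucleus, giving 5 syllables.
/x…x/ gap (V1→V2): cluster /kw/ — /kw/ is itself a permitted onset, so the whole cluster goes right; preceding coda = ∅.
/x…u/ gap (V2→V3): just /k/ — single C goes to the following onset.
/u…x/ gap (V3→V4): /pdr/; trying suffixes from longest down, /dr/ is the first permitted one, so coda /p/ | onset /dr/.
/x…x/ gap (V4→V5): /dr/ is a licit onset in full, so it all attaches to the next syllable.
Result: kwx.kwx.kup.drx.drxr.
The second /r/ is in the onset of syllable 5 (/drxr/).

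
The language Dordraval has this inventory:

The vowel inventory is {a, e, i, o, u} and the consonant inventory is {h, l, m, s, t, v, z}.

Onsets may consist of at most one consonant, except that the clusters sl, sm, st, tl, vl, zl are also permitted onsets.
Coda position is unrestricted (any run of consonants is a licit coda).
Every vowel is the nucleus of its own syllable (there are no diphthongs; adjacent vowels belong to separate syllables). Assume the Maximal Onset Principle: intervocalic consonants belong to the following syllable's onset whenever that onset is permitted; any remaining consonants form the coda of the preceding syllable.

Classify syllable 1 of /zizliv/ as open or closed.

open

Vowels present: i, i; each is a nucleus, giving 2 syllables.
V1 /i/ – V2 /i/: /zl/ — entire cluster is a permitted onset → onset /zl/, coda ∅.
So the parse is zi.zliv.
Syllable 1 is /zi/; it ends in its nucleus with no coda, so it is open.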